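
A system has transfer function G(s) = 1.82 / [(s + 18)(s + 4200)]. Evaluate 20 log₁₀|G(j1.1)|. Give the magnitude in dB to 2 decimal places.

|j1.1 + 18| = √(1.1² + 18²) = 18.03
|j1.1 + 4200| = √(1.1² + 4200²) = 4200
|G(j1.1)| = 1.82 / (18.03 × 4200) = 2.4029e-05
20 log₁₀(2.4029e-05) = -92.385 dB

-92.39 dB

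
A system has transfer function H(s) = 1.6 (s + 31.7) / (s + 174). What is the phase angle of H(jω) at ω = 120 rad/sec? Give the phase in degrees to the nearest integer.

41 deg

∠(j120 + 31.7) = arctan(120/31.7) = 75.20°
∠(j120 + 174) = arctan(120/174) = 34.59°
∠H(j120) = 75.20° − 34.59° = 40.61°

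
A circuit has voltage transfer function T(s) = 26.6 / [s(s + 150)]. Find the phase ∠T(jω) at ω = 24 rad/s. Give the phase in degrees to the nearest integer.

∠(j24 + 150) = arctan(24/150) = 9.09°
∠(j24) = 90.00°
∠T(j24) = − (9.09° + 90.00°) = -99.09°

-99 deg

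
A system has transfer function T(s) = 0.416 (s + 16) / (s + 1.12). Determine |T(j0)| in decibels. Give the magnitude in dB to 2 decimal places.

T(0) = 0.416 × 16 / 1.12 = 5.9429
20 log₁₀(5.9429) = 15.480 dB

15.48 dB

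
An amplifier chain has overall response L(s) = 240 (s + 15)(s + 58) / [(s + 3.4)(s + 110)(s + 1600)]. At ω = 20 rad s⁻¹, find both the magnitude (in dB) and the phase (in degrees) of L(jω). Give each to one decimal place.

|L| = -19.9 dB, ∠L = -19.2°

|j20 + 15| = √(20² + 15²) = 25
|j20 + 58| = √(20² + 58²) = 61.35
|j20 + 3.4| = √(20² + 3.4²) = 20.29
|j20 + 110| = √(20² + 110²) = 111.8
|j20 + 1600| = √(20² + 1600²) = 1600
|L(j20)| = 240 × 25 × 61.35 / (20.29 × 111.8 × 1600) = 0.10143
20 log₁₀(0.10143) = -19.88 dB
∠(j20 + 15) = arctan(20/15) = 53.13°
∠(j20 + 58) = arctan(20/58) = 19.03°
∠(j20 + 3.4) = arctan(20/3.4) = 80.35°
∠(j20 + 110) = arctan(20/110) = 10.30°
∠(j20 + 1600) = arctan(20/1600) = 0.72°
∠L(j20) = 53.13° + 19.03° − (80.35° + 10.30° + 0.72°) = -19.22°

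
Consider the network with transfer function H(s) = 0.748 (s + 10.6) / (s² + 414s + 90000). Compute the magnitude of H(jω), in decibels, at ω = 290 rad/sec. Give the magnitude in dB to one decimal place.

-54.9 dB

|j290 + 10.6| = √(290² + 10.6²) = 290.2
|(j290)² + 414(j290) + 90000| = |5900 + j1.2006e+05| = 1.202e+05
|H(j290)| = 0.748 × 290.2 / 1.202e+05 = 0.0018058
20 log₁₀(0.0018058) = -54.87 dB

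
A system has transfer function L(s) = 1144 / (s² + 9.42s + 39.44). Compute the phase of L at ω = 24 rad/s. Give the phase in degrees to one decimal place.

∠[(j24)² + 9.42(j24) + 39.44] = ∠[-536.56 + j226.08] = 157.15°
∠L(j24) = −157.15° = -157.15°

-157.2°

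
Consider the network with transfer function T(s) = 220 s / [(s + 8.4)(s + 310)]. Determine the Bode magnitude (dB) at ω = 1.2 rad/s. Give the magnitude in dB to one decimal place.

-20.0 dB

|j1.2| = 1.2
|j1.2 + 8.4| = √(1.2² + 8.4²) = 8.485
|j1.2 + 310| = √(1.2² + 310²) = 310
|T(j1.2)| = 220 × 1.2 / (8.485 × 310) = 0.10036
20 log₁₀(0.10036) = -19.97 dB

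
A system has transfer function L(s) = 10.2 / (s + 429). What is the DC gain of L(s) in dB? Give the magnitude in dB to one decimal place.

L(0) = 10.2 / 429 = 0.023776
20 log₁₀(0.023776) = -32.48 dB

-32.5 dB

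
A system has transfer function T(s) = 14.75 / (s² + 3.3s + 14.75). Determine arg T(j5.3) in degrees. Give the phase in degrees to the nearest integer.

-127°

∠[(j5.3)² + 3.3(j5.3) + 14.75] = ∠[-13.34 + j17.49] = 127.33°
∠T(j5.3) = −127.33° = -127.33°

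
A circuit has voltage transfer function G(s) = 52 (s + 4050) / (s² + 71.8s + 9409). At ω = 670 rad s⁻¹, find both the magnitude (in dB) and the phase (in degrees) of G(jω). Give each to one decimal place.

|j670 + 4050| = √(670² + 4050²) = 4105
|(j670)² + 71.8(j670) + 9409| = |-4.3949e+05 + j48106| = 4.421e+05
|G(j670)| = 52 × 4105 / 4.421e+05 = 0.48282
20 log₁₀(0.48282) = -6.32 dB
∠(j670 + 4050) = arctan(670/4050) = 9.39°
∠[(j670)² + 71.8(j670) + 9409] = ∠[-4.3949e+05 + j48106] = 173.75°
∠G(j670) = 9.39° − 173.75° = -164.36°

|G| = -6.3 dB, ∠G = -164.4°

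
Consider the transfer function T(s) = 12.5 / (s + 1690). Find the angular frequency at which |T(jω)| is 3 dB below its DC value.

1690 rad/s

For a single-pole low-pass, the −3 dB point is at the pole: ω = 1690 rad/s.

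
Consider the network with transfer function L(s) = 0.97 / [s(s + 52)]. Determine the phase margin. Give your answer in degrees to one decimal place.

90.0°

Gain crossover: |L(jω)| = 1 at ω ≈ 0.0187 rad/s.
∠L(j0.0187) = −90° − arctan(0.0187/52) ≈ -90.02°
PM = 180° + (-90.02°) = 89.98°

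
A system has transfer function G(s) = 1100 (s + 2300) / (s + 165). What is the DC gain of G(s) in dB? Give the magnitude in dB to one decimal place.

83.7 dB

G(0) = 1100 × 2300 / 165 = 15333
20 log₁₀(15333) = 83.71 dB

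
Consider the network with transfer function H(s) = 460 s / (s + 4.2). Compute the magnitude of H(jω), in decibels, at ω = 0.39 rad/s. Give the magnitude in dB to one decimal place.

|j0.39| = 0.39
|j0.39 + 4.2| = √(0.39² + 4.2²) = 4.218
|H(j0.39)| = 460 × 0.39 / 4.218 = 42.531
20 log₁₀(42.531) = 32.57 dB

32.6 dB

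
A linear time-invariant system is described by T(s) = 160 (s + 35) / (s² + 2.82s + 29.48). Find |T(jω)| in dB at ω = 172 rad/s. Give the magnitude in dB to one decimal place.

-0.4 dB

|j172 + 35| = √(172² + 35²) = 175.5
|(j172)² + 2.82(j172) + 29.48| = |-29555 + j485.04| = 2.956e+04
|T(j172)| = 160 × 175.5 / 2.956e+04 = 0.95012
20 log₁₀(0.95012) = -0.44 dB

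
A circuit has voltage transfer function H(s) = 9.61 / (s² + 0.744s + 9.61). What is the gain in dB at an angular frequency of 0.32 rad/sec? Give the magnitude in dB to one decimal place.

|(j0.32)² + 0.744(j0.32) + 9.61| = |9.5076 + j0.23808| = 9.511
|H(j0.32)| = 9.61 / 9.511 = 1.0105
20 log₁₀(1.0105) = 0.09 dB

0.1 dB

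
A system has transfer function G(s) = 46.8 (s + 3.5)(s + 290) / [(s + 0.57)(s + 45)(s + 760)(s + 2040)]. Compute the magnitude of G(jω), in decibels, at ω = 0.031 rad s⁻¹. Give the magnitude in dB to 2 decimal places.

-58.47 dB

|j0.031 + 3.5| = √(0.031² + 3.5²) = 3.5
|j0.031 + 290| = √(0.031² + 290²) = 290
|j0.031 + 0.57| = √(0.031² + 0.57²) = 0.5708
|j0.031 + 45| = √(0.031² + 45²) = 45
|j0.031 + 760| = √(0.031² + 760²) = 760
|j0.031 + 2040| = √(0.031² + 2040²) = 2040
|G(j0.031)| = 46.8 × 3.5 × 290 / (0.5708 × 45 × 760 × 2040) = 0.0011928
20 log₁₀(0.0011928) = -58.469 dB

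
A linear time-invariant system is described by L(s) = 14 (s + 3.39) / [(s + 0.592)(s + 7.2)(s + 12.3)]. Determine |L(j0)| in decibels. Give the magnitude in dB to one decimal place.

-0.9 dB

L(0) = 14 × 3.39 / (0.592 × 7.2 × 12.3) = 0.90525
20 log₁₀(0.90525) = -0.86 dB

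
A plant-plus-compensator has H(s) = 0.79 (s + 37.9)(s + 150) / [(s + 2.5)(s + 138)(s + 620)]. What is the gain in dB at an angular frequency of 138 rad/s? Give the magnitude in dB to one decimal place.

-57.4 dB

|j138 + 37.9| = √(138² + 37.9²) = 143.1
|j138 + 150| = √(138² + 150²) = 203.8
|j138 + 2.5| = √(138² + 2.5²) = 138
|j138 + 138| = √(138² + 138²) = 195.2
|j138 + 620| = √(138² + 620²) = 635.2
|H(j138)| = 0.79 × 143.1 × 203.8 / (138 × 195.2 × 635.2) = 0.0013468
20 log₁₀(0.0013468) = -57.41 dB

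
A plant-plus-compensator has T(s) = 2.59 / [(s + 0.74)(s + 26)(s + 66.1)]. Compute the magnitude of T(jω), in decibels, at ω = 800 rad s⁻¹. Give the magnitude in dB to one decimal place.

-166.0 dB

|j800 + 0.74| = √(800² + 0.74²) = 800
|j800 + 26| = √(800² + 26²) = 800.4
|j800 + 66.1| = √(800² + 66.1²) = 802.7
|T(j800)| = 2.59 / (800 × 800.4 × 802.7) = 5.0388e-09
20 log₁₀(5.0388e-09) = -165.95 dB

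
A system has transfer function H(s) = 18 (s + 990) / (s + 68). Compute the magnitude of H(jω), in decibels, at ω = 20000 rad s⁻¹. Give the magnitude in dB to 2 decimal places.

|j20000 + 990| = √(20000² + 990²) = 2.002e+04
|j20000 + 68| = √(20000² + 68²) = 2e+04
|H(j20000)| = 18 × 2.002e+04 / 2e+04 = 18.022
20 log₁₀(18.022) = 25.116 dB

25.12 dB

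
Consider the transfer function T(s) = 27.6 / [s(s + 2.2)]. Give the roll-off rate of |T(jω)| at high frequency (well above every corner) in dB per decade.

With 0 zeros and 2 poles, the high-frequency asymptotic slope is 20 × (0 − 2) = -40 dB/decade.

-40 dB/decade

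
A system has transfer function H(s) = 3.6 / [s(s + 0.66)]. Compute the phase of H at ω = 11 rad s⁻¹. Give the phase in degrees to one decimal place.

-176.6°

∠(j11 + 0.66) = arctan(11/0.66) = 86.57°
∠(j11) = 90.00°
∠H(j11) = − (86.57° + 90.00°) = -176.57°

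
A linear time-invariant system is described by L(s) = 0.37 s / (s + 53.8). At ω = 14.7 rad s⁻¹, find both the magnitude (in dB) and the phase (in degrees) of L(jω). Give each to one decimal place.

|L| = -20.2 dB, ∠L = 74.7°

|j14.7| = 14.7
|j14.7 + 53.8| = √(14.7² + 53.8²) = 55.77
|L(j14.7)| = 0.37 × 14.7 / 55.77 = 0.097522
20 log₁₀(0.097522) = -20.22 dB
∠(j14.7) = 90.00°
∠(j14.7 + 53.8) = arctan(14.7/53.8) = 15.28°
∠L(j14.7) = 90.00° − 15.28° = 74.72°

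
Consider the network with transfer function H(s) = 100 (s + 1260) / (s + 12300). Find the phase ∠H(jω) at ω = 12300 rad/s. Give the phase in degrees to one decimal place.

∠(j12300 + 1260) = arctan(12300/1260) = 84.15°
∠(j12300 + 12300) = arctan(12300/12300) = 45.00°
∠H(j12300) = 84.15° − 45.00° = 39.15°

39.2 deg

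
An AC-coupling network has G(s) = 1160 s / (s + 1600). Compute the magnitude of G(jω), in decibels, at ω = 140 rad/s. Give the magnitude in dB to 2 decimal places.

40.10 dB

|j140| = 140
|j140 + 1600| = √(140² + 1600²) = 1606
|G(j140)| = 1160 × 140 / 1606 = 101.11
20 log₁₀(101.11) = 40.096 dB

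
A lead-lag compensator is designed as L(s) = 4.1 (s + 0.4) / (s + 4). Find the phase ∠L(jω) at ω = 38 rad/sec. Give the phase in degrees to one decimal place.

∠(j38 + 0.4) = arctan(38/0.4) = 89.40°
∠(j38 + 4) = arctan(38/4) = 83.99°
∠L(j38) = 89.40° − 83.99° = 5.41°

5.4°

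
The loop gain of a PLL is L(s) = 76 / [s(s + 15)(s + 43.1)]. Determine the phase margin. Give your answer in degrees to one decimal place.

Gain crossover: |L(jω)| = 1 at ω ≈ 0.118 rad/sec.
∠L(j0.118) = −90° − arctan(0.118/15) − arctan(0.118/43.1) ≈ -90.61°
PM = 180° + (-90.61°) = 89.39°

89.4 deg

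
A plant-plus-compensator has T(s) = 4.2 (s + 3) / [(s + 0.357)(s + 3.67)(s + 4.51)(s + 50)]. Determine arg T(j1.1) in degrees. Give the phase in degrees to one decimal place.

∠(j1.1 + 3) = arctan(1.1/3) = 20.14°
∠(j1.1 + 0.357) = arctan(1.1/0.357) = 72.02°
∠(j1.1 + 3.67) = arctan(1.1/3.67) = 16.68°
∠(j1.1 + 4.51) = arctan(1.1/4.51) = 13.71°
∠(j1.1 + 50) = arctan(1.1/50) = 1.26°
∠T(j1.1) = 20.14° − (72.02° + 16.68° + 13.71° + 1.26°) = -83.54°

-83.5 deg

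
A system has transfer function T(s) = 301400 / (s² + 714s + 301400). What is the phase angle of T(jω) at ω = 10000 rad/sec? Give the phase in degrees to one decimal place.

∠[(j10000)² + 714(j10000) + 301400] = ∠[-9.9699e+07 + j7.14e+06] = 175.90°
∠T(j10000) = −175.90° = -175.90°

-175.9°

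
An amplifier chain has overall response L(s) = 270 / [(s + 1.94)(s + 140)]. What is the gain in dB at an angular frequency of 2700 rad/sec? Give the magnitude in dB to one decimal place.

|j2700 + 1.94| = √(2700² + 1.94²) = 2700
|j2700 + 140| = √(2700² + 140²) = 2704
|L(j2700)| = 270 / (2700 × 2704) = 3.6987e-05
20 log₁₀(3.6987e-05) = -88.64 dB

-88.6 dB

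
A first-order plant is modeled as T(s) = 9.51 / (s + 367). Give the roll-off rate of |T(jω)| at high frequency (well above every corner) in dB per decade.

With 0 zeros and 1 pole, the high-frequency asymptotic slope is 20 × (0 − 1) = -20 dB/decade.

-20 dB/decade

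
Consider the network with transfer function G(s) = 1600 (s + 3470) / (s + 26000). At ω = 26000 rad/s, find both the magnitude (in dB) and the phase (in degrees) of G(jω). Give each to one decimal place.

|G| = 61.1 dB, ∠G = 37.4 deg

|j26000 + 3470| = √(26000² + 3470²) = 2.623e+04
|j26000 + 26000| = √(26000² + 26000²) = 3.677e+04
|G(j26000)| = 1600 × 2.623e+04 / 3.677e+04 = 1141.4
20 log₁₀(1141.4) = 61.15 dB
∠(j26000 + 3470) = arctan(26000/3470) = 82.40°
∠(j26000 + 26000) = arctan(26000/26000) = 45.00°
∠G(j26000) = 82.40° − 45.00° = 37.40°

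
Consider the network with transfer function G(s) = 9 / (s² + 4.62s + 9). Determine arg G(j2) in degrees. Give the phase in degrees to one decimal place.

∠[(j2)² + 4.62(j2) + 9] = ∠[5 + j9.24] = 61.58°
∠G(j2) = −61.58° = -61.58°

-61.6°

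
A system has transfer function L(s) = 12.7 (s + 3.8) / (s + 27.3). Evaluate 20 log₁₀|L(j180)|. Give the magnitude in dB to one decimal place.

22.0 dB

|j180 + 3.8| = √(180² + 3.8²) = 180
|j180 + 27.3| = √(180² + 27.3²) = 182.1
|L(j180)| = 12.7 × 180 / 182.1 = 12.559
20 log₁₀(12.559) = 21.98 dB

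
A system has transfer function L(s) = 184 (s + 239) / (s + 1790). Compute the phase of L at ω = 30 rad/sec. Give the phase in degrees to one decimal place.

6.2°

∠(j30 + 239) = arctan(30/239) = 7.15°
∠(j30 + 1790) = arctan(30/1790) = 0.96°
∠L(j30) = 7.15° − 0.96° = 6.19°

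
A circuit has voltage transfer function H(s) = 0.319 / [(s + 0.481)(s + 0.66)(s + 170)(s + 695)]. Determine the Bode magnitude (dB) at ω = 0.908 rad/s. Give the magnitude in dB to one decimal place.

|j0.908 + 0.481| = √(0.908² + 0.481²) = 1.028
|j0.908 + 0.66| = √(0.908² + 0.66²) = 1.123
|j0.908 + 170| = √(0.908² + 170²) = 170
|j0.908 + 695| = √(0.908² + 695²) = 695
|H(j0.908)| = 0.319 / (1.028 × 1.123 × 170 × 695) = 2.3408e-06
20 log₁₀(2.3408e-06) = -112.61 dB

-112.6 dB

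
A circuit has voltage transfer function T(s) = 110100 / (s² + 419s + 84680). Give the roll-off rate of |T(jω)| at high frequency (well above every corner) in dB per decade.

With 0 zeros and 2 poles, the high-frequency asymptotic slope is 20 × (0 − 2) = -40 dB/decade.

-40 dB/decade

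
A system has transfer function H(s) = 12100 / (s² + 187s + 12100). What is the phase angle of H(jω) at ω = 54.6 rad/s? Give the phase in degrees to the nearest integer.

-48°

∠[(j54.6)² + 187(j54.6) + 12100] = ∠[9118.8 + j10210] = 48.23°
∠H(j54.6) = −48.23° = -48.23°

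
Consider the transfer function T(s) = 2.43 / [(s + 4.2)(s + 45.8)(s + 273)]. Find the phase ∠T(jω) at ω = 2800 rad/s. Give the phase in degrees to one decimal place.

∠(j2800 + 4.2) = arctan(2800/4.2) = 89.91°
∠(j2800 + 45.8) = arctan(2800/45.8) = 89.06°
∠(j2800 + 273) = arctan(2800/273) = 84.43°
∠T(j2800) = − (89.91° + 89.06° + 84.43°) = -263.41°

-263.4°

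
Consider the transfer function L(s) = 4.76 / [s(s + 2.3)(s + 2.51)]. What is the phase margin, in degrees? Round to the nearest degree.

Gain crossover: |L(jω)| = 1 at ω ≈ 0.751 rad/s.
∠L(j0.751) = −90° − arctan(0.751/2.3) − arctan(0.751/2.51) ≈ -124.74°
PM = 180° + (-124.74°) = 55.26°

55 deg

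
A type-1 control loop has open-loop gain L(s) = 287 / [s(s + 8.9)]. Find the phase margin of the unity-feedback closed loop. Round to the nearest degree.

Gain crossover: |L(jω)| = 1 at ω ≈ 15.8 rad/s.
∠L(j15.8) = −90° − arctan(15.8/8.9) ≈ -150.63°
PM = 180° + (-150.63°) = 29.37°

29°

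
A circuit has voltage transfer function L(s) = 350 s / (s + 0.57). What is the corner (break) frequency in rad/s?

0.57 rad/s

The single real pole at s = −0.57 gives a corner at ω = 0.57 rad/s.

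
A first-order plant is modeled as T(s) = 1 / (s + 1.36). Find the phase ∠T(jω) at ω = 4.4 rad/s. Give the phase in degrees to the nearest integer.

∠(j4.4 + 1.36) = arctan(4.4/1.36) = 72.82°
∠T(j4.4) = −72.82° = -72.82°

-73°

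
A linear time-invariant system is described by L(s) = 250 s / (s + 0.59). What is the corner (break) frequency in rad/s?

0.59 rad/s

The single real pole at s = −0.59 gives a corner at ω = 0.59 rad/s.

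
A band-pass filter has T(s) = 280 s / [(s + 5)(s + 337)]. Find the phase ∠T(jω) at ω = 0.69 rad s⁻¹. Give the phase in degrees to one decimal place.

82.0°

∠(j0.69) = 90.00°
∠(j0.69 + 5) = arctan(0.69/5) = 7.86°
∠(j0.69 + 337) = arctan(0.69/337) = 0.12°
∠T(j0.69) = 90.00° − (7.86° + 0.12°) = 82.03°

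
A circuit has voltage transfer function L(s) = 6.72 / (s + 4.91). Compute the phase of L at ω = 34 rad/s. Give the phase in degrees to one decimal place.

∠(j34 + 4.91) = arctan(34/4.91) = 81.78°
∠L(j34) = −81.78° = -81.78°

-81.8 deg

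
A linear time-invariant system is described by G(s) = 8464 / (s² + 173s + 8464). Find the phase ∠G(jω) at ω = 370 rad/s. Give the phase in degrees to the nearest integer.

-154°

∠[(j370)² + 173(j370) + 8464] = ∠[-1.2844e+05 + j64010] = 153.51°
∠G(j370) = −153.51° = -153.51°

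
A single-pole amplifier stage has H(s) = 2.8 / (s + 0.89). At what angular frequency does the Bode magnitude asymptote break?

0.89 rad/s

The single real pole at s = −0.89 gives a corner at ω = 0.89 rad/s.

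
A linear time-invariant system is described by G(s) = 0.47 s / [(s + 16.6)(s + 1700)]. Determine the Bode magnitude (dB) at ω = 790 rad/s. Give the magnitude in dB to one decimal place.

-72.0 dB

|j790| = 790
|j790 + 16.6| = √(790² + 16.6²) = 790.2
|j790 + 1700| = √(790² + 1700²) = 1875
|G(j790)| = 0.47 × 790 / (790.2 × 1875) = 0.00025067
20 log₁₀(0.00025067) = -72.02 dB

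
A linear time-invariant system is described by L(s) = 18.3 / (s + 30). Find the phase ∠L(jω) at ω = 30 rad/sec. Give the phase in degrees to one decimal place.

∠(j30 + 30) = arctan(30/30) = 45.00°
∠L(j30) = −45.00° = -45.00°

-45.0 deg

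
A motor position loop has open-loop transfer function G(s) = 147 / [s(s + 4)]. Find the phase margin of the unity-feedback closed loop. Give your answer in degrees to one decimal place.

18.7°

Gain crossover: |G(jω)| = 1 at ω ≈ 11.8 rad s⁻¹.
∠G(j11.8) = −90° − arctan(11.8/4) ≈ -161.27°
PM = 180° + (-161.27°) = 18.73°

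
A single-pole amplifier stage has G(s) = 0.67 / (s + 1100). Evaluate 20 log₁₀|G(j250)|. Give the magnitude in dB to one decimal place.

|j250 + 1100| = √(250² + 1100²) = 1128
|G(j250)| = 0.67 / 1128 = 0.00059394
20 log₁₀(0.00059394) = -64.53 dB

-64.5 dB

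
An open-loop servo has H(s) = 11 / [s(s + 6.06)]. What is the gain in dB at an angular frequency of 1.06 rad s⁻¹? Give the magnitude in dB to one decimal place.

4.5 dB

|j1.06 + 6.06| = √(1.06² + 6.06²) = 6.152
|j1.06| = 1.06
|H(j1.06)| = 11 / (6.152 × 1.06) = 1.6868
20 log₁₀(1.6868) = 4.54 dB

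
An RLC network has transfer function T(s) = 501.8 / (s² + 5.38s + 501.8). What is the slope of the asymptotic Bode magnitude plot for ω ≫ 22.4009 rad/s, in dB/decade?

With 0 zeros and 2 poles, the high-frequency asymptotic slope is 20 × (0 − 2) = -40 dB/decade.

-40 dB/decade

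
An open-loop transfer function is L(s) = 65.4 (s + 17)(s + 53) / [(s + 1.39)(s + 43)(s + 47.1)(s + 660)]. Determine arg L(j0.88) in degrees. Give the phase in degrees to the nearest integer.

∠(j0.88 + 17) = arctan(0.88/17) = 2.96°
∠(j0.88 + 53) = arctan(0.88/53) = 0.95°
∠(j0.88 + 1.39) = arctan(0.88/1.39) = 32.34°
∠(j0.88 + 43) = arctan(0.88/43) = 1.17°
∠(j0.88 + 47.1) = arctan(0.88/47.1) = 1.07°
∠(j0.88 + 660) = arctan(0.88/660) = 0.08°
∠L(j0.88) = 2.96° + 0.95° − (32.34° + 1.17° + 1.07° + 0.08°) = -30.74°

-31°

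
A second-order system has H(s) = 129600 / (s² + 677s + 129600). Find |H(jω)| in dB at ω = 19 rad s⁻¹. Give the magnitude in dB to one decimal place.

|(j19)² + 677(j19) + 129600| = |1.2924e+05 + j12863| = 1.299e+05
|H(j19)| = 129600 / 1.299e+05 = 0.99786
20 log₁₀(0.99786) = -0.02 dB

-0.0 dB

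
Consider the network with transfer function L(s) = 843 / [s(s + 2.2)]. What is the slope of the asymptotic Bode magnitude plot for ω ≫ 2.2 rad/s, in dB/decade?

With 0 zeros and 2 poles, the high-frequency asymptotic slope is 20 × (0 − 2) = -40 dB/decade.

-40 dB/decade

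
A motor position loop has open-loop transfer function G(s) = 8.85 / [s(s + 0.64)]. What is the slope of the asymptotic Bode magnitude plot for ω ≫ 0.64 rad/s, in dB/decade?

With 0 zeros and 2 poles, the high-frequency asymptotic slope is 20 × (0 − 2) = -40 dB/decade.

-40 dB/decade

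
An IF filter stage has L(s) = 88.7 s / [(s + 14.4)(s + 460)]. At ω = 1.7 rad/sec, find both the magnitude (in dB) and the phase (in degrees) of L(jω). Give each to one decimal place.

|j1.7| = 1.7
|j1.7 + 14.4| = √(1.7² + 14.4²) = 14.5
|j1.7 + 460| = √(1.7² + 460²) = 460
|L(j1.7)| = 88.7 × 1.7 / (14.5 × 460) = 0.022607
20 log₁₀(0.022607) = -32.92 dB
∠(j1.7) = 90.00°
∠(j1.7 + 14.4) = arctan(1.7/14.4) = 6.73°
∠(j1.7 + 460) = arctan(1.7/460) = 0.21°
∠L(j1.7) = 90.00° − (6.73° + 0.21°) = 83.06°

|L| = -32.9 dB, ∠L = 83.1°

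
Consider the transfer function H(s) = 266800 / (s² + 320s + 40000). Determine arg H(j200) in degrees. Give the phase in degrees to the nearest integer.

∠[(j200)² + 320(j200) + 40000] = ∠[0 + j64000] = 90.00°
∠H(j200) = −90.00° = -90.00°

-90°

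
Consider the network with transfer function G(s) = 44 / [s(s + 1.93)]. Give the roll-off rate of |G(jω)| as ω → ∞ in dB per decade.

With 0 zeros and 2 poles, the high-frequency asymptotic slope is 20 × (0 − 2) = -40 dB/decade.

-40 dB/decade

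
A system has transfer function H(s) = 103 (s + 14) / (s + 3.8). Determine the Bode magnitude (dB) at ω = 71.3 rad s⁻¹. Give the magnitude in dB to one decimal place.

|j71.3 + 14| = √(71.3² + 14²) = 72.66
|j71.3 + 3.8| = √(71.3² + 3.8²) = 71.4
|H(j71.3)| = 103 × 72.66 / 71.4 = 104.82
20 log₁₀(104.82) = 40.41 dB

40.4 dB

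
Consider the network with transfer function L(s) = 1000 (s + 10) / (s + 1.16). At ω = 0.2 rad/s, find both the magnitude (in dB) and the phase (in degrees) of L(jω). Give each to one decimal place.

|j0.2 + 10| = √(0.2² + 10²) = 10
|j0.2 + 1.16| = √(0.2² + 1.16²) = 1.177
|L(j0.2)| = 1000 × 10 / 1.177 = 8497
20 log₁₀(8497) = 78.59 dB
∠(j0.2 + 10) = arctan(0.2/10) = 1.15°
∠(j0.2 + 1.16) = arctan(0.2/1.16) = 9.78°
∠L(j0.2) = 1.15° − 9.78° = -8.64°

|L| = 78.6 dB, ∠L = -8.6°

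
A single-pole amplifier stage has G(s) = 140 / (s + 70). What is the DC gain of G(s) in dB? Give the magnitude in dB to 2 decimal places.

6.02 dB

G(0) = 140 / 70 = 2
20 log₁₀(2) = 6.021 dB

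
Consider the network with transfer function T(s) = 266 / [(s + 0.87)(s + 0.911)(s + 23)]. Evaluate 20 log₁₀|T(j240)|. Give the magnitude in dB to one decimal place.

-94.4 dB

|j240 + 0.87| = √(240² + 0.87²) = 240
|j240 + 0.911| = √(240² + 0.911²) = 240
|j240 + 23| = √(240² + 23²) = 241.1
|T(j240)| = 266 / (240 × 240 × 241.1) = 1.9154e-05
20 log₁₀(1.9154e-05) = -94.35 dB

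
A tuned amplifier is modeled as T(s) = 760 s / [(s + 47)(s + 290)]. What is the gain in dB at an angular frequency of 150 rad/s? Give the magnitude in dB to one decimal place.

6.9 dB

|j150| = 150
|j150 + 47| = √(150² + 47²) = 157.2
|j150 + 290| = √(150² + 290²) = 326.5
|T(j150)| = 760 × 150 / (157.2 × 326.5) = 2.2213
20 log₁₀(2.2213) = 6.93 dB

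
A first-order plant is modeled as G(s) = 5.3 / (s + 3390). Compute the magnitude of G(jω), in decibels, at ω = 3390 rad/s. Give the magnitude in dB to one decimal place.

|j3390 + 3390| = √(3390² + 3390²) = 4794
|G(j3390)| = 5.3 / 4794 = 0.0011055
20 log₁₀(0.0011055) = -59.13 dB

-59.1 dB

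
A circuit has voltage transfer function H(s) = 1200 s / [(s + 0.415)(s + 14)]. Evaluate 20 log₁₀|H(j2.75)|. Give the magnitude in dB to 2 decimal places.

38.40 dB

|j2.75| = 2.75
|j2.75 + 0.415| = √(2.75² + 0.415²) = 2.781
|j2.75 + 14| = √(2.75² + 14²) = 14.27
|H(j2.75)| = 1200 × 2.75 / (2.781 × 14.27) = 83.165
20 log₁₀(83.165) = 38.399 dB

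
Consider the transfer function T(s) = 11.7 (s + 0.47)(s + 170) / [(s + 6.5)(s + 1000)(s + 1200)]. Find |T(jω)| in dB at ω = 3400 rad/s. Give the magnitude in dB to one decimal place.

|j3400 + 0.47| = √(3400² + 0.47²) = 3400
|j3400 + 170| = √(3400² + 170²) = 3404
|j3400 + 6.5| = √(3400² + 6.5²) = 3400
|j3400 + 1000| = √(3400² + 1000²) = 3544
|j3400 + 1200| = √(3400² + 1200²) = 3606
|T(j3400)| = 11.7 × 3400 × 3404 / (3400 × 3544 × 3606) = 0.003117
20 log₁₀(0.003117) = -50.13 dB

-50.1 dB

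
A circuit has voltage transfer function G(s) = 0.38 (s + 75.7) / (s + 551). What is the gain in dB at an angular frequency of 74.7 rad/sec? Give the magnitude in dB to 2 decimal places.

|j74.7 + 75.7| = √(74.7² + 75.7²) = 106.4
|j74.7 + 551| = √(74.7² + 551²) = 556
|G(j74.7)| = 0.38 × 106.4 / 556 = 0.072681
20 log₁₀(0.072681) = -22.772 dB

-22.77 dB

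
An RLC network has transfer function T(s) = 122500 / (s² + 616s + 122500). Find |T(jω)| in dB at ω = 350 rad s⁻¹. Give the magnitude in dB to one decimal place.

-4.9 dB

|(j350)² + 616(j350) + 122500| = |0 + j2.156e+05| = 2.156e+05
|T(j350)| = 122500 / 2.156e+05 = 0.56818
20 log₁₀(0.56818) = -4.91 dB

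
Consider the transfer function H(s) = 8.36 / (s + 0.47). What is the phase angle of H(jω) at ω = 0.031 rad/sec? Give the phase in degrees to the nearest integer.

∠(j0.031 + 0.47) = arctan(0.031/0.47) = 3.77°
∠H(j0.031) = −3.77° = -3.77°

-4°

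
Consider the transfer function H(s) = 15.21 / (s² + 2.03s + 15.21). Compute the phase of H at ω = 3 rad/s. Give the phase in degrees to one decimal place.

-44.4°

∠[(j3)² + 2.03(j3) + 15.21] = ∠[6.21 + j6.09] = 44.44°
∠H(j3) = −44.44° = -44.44°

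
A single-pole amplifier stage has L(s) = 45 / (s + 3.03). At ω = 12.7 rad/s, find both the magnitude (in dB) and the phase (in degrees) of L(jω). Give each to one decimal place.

|j12.7 + 3.03| = √(12.7² + 3.03²) = 13.06
|L(j12.7)| = 45 / 13.06 = 3.4466
20 log₁₀(3.4466) = 10.75 dB
∠(j12.7 + 3.03) = arctan(12.7/3.03) = 76.58°
∠L(j12.7) = −76.58° = -76.58°

|L| = 10.7 dB, ∠L = -76.6°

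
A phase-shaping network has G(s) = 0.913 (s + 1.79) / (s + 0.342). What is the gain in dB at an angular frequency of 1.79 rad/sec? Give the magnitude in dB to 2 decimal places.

|j1.79 + 1.79| = √(1.79² + 1.79²) = 2.531
|j1.79 + 0.342| = √(1.79² + 0.342²) = 1.822
|G(j1.79)| = 0.913 × 2.531 / 1.822 = 1.2682
20 log₁₀(1.2682) = 2.064 dB

2.06 dB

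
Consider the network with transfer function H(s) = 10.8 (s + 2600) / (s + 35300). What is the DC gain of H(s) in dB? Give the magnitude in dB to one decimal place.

-2.0 dB

H(0) = 10.8 × 2600 / 35300 = 0.79547
20 log₁₀(0.79547) = -1.99 dB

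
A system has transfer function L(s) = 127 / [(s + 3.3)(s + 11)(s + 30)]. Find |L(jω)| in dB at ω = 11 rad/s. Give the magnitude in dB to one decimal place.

-33.1 dB

|j11 + 3.3| = √(11² + 3.3²) = 11.48
|j11 + 11| = √(11² + 11²) = 15.56
|j11 + 30| = √(11² + 30²) = 31.95
|L(j11)| = 127 / (11.48 × 15.56 × 31.95) = 0.022247
20 log₁₀(0.022247) = -33.05 dB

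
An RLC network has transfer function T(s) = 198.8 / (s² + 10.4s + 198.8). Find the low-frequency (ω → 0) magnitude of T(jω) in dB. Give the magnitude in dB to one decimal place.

0.0 dB

T(0) = 198.8 / 198.8 = 1
20 log₁₀(1) = 0.00 dB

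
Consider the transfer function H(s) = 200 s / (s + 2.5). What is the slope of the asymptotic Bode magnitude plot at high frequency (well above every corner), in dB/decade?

With 1 zero and 1 pole, the high-frequency asymptotic slope is 20 × (1 − 1) = 0 dB/decade.

0 dB/decade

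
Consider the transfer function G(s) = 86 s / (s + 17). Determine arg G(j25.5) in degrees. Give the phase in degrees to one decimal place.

∠(j25.5) = 90.00°
∠(j25.5 + 17) = arctan(25.5/17) = 56.31°
∠G(j25.5) = 90.00° − 56.31° = 33.69°

33.7°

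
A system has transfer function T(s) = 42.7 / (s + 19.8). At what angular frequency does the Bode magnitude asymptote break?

19.8 rad/s

The single real pole at s = −19.8 gives a corner at ω = 19.8 rad/s.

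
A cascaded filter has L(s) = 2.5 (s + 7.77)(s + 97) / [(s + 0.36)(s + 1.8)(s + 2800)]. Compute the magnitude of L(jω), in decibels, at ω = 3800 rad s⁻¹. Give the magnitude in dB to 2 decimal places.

-65.52 dB

|j3800 + 7.77| = √(3800² + 7.77²) = 3800
|j3800 + 97| = √(3800² + 97²) = 3801
|j3800 + 0.36| = √(3800² + 0.36²) = 3800
|j3800 + 1.8| = √(3800² + 1.8²) = 3800
|j3800 + 2800| = √(3800² + 2800²) = 4720
|L(j3800)| = 2.5 × 3800 × 3801 / (3800 × 3800 × 4720) = 0.00052982
20 log₁₀(0.00052982) = -65.518 dB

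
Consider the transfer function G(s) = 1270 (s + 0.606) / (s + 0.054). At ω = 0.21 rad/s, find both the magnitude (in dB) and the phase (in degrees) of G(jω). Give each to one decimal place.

|G| = 71.5 dB, ∠G = -56.5°

|j0.21 + 0.606| = √(0.21² + 0.606²) = 0.6414
|j0.21 + 0.054| = √(0.21² + 0.054²) = 0.2168
|G(j0.21)| = 1270 × 0.6414 / 0.2168 = 3756.5
20 log₁₀(3756.5) = 71.50 dB
∠(j0.21 + 0.606) = arctan(0.21/0.606) = 19.11°
∠(j0.21 + 0.054) = arctan(0.21/0.054) = 75.58°
∠G(j0.21) = 19.11° − 75.58° = -56.47°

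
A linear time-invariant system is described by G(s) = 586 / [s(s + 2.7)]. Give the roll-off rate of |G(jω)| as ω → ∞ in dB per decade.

-40 dB/decade

With 0 zeros and 2 poles, the high-frequency asymptotic slope is 20 × (0 − 2) = -40 dB/decade.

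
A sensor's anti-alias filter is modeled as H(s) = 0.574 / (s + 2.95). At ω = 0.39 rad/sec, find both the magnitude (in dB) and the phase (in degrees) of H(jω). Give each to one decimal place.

|H| = -14.3 dB, ∠H = -7.5°

|j0.39 + 2.95| = √(0.39² + 2.95²) = 2.976
|H(j0.39)| = 0.574 / 2.976 = 0.1929
20 log₁₀(0.1929) = -14.29 dB
∠(j0.39 + 2.95) = arctan(0.39/2.95) = 7.53°
∠H(j0.39) = −7.53° = -7.53°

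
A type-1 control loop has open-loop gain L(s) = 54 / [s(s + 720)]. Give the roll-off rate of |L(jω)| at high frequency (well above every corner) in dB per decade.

-40 dB/decade

With 0 zeros and 2 poles, the high-frequency asymptotic slope is 20 × (0 − 2) = -40 dB/decade.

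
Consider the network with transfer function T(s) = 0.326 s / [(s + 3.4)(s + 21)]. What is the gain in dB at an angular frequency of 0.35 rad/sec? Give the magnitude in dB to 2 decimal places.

|j0.35| = 0.35
|j0.35 + 3.4| = √(0.35² + 3.4²) = 3.418
|j0.35 + 21| = √(0.35² + 21²) = 21
|T(j0.35)| = 0.326 × 0.35 / (3.418 × 21) = 0.0015894
20 log₁₀(0.0015894) = -55.975 dB

-55.98 dB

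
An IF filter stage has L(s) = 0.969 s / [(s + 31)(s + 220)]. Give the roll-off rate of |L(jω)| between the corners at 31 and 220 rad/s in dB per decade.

In this band the factors already past their corner are: 1 differentiator zero, pole at 31; net slope = 0 dB/decade.

0 dB/decade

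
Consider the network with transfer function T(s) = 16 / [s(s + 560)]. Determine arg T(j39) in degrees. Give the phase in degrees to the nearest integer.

-94°

∠(j39 + 560) = arctan(39/560) = 3.98°
∠(j39) = 90.00°
∠T(j39) = − (3.98° + 90.00°) = -93.98°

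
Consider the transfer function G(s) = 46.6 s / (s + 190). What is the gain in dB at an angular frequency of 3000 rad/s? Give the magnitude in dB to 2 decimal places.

|j3000| = 3000
|j3000 + 190| = √(3000² + 190²) = 3006
|G(j3000)| = 46.6 × 3000 / 3006 = 46.507
20 log₁₀(46.507) = 33.350 dB

33.35 dB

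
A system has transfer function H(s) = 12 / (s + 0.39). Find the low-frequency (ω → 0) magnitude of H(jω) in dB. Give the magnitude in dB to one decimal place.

29.8 dB

H(0) = 12 / 0.39 = 30.769
20 log₁₀(30.769) = 29.76 dB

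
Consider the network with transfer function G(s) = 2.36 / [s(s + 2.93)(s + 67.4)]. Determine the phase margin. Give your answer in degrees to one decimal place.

89.8°

Gain crossover: |G(jω)| = 1 at ω ≈ 0.012 rad/sec.
∠G(j0.012) = −90° − arctan(0.012/2.93) − arctan(0.012/67.4) ≈ -90.24°
PM = 180° + (-90.24°) = 89.76°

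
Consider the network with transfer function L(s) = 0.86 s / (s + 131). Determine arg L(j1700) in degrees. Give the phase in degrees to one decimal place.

4.4°

∠(j1700) = 90.00°
∠(j1700 + 131) = arctan(1700/131) = 85.59°
∠L(j1700) = 90.00° − 85.59° = 4.41°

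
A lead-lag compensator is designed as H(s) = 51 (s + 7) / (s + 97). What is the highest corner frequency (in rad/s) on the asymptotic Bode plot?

Break frequencies occur at each pole and zero magnitude: 7 rad/s, 97 rad/s.
The highest is 97 rad/s.

97 rad/s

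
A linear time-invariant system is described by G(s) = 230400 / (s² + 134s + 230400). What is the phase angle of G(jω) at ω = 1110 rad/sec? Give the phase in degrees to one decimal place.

∠[(j1110)² + 134(j1110) + 230400] = ∠[-1.0017e+06 + j1.4874e+05] = 171.55°
∠G(j1110) = −171.55° = -171.55°

-171.6°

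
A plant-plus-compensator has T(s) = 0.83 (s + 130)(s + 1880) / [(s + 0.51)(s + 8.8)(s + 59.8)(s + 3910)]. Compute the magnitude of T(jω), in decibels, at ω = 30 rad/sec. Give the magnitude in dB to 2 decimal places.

|j30 + 130| = √(30² + 130²) = 133.4
|j30 + 1880| = √(30² + 1880²) = 1880
|j30 + 0.51| = √(30² + 0.51²) = 30
|j30 + 8.8| = √(30² + 8.8²) = 31.26
|j30 + 59.8| = √(30² + 59.8²) = 66.9
|j30 + 3910| = √(30² + 3910²) = 3910
|T(j30)| = 0.83 × 133.4 × 1880 / (30 × 31.26 × 66.9 × 3910) = 0.00084847
20 log₁₀(0.00084847) = -61.427 dB

-61.43 dB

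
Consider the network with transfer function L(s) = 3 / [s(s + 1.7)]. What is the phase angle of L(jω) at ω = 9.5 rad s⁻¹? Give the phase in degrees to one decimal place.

-169.9°

∠(j9.5 + 1.7) = arctan(9.5/1.7) = 79.85°
∠(j9.5) = 90.00°
∠L(j9.5) = − (79.85° + 90.00°) = -169.85°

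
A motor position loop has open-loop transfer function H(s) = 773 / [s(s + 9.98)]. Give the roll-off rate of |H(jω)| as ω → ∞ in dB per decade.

-40 dB/decade

With 0 zeros and 2 poles, the high-frequency asymptotic slope is 20 × (0 − 2) = -40 dB/decade.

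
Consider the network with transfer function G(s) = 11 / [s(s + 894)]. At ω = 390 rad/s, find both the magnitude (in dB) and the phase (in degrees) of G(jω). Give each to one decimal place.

|G| = -90.8 dB, ∠G = -113.6 deg

|j390 + 894| = √(390² + 894²) = 975.4
|j390| = 390
|G(j390)| = 11 / (975.4 × 390) = 2.8918e-05
20 log₁₀(2.8918e-05) = -90.78 dB
∠(j390 + 894) = arctan(390/894) = 23.57°
∠(j390) = 90.00°
∠G(j390) = − (23.57° + 90.00°) = -113.57°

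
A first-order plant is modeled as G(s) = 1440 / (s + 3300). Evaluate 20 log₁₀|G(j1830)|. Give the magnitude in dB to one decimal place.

-8.4 dB

|j1830 + 3300| = √(1830² + 3300²) = 3773
|G(j1830)| = 1440 / 3773 = 0.38161
20 log₁₀(0.38161) = -8.37 dB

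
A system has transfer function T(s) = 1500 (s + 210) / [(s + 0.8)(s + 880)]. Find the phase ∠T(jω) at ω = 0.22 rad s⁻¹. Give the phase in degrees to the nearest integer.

∠(j0.22 + 210) = arctan(0.22/210) = 0.06°
∠(j0.22 + 0.8) = arctan(0.22/0.8) = 15.38°
∠(j0.22 + 880) = arctan(0.22/880) = 0.01°
∠T(j0.22) = 0.06° − (15.38° + 0.01°) = -15.33°

-15°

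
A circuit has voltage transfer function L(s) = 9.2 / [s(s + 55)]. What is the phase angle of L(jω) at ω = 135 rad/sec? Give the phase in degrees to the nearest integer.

∠(j135 + 55) = arctan(135/55) = 67.83°
∠(j135) = 90.00°
∠L(j135) = − (67.83° + 90.00°) = -157.83°

-158°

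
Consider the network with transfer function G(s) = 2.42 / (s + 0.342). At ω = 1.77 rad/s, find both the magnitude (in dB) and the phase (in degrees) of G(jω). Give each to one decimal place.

|G| = 2.6 dB, ∠G = -79.1 deg

|j1.77 + 0.342| = √(1.77² + 0.342²) = 1.803
|G(j1.77)| = 2.42 / 1.803 = 1.3424
20 log₁₀(1.3424) = 2.56 dB
∠(j1.77 + 0.342) = arctan(1.77/0.342) = 79.06°
∠G(j1.77) = −79.06° = -79.06°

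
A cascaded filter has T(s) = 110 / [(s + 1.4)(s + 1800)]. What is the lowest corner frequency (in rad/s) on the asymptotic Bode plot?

1.4 rad/s

Break frequencies occur at each pole and zero magnitude: 1.4 rad/s, 1800 rad/s.
The lowest is 1.4 rad/s.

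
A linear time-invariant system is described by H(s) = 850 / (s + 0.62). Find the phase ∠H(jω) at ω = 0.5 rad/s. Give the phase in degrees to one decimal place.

-38.9°

∠(j0.5 + 0.62) = arctan(0.5/0.62) = 38.88°
∠H(j0.5) = −38.88° = -38.88°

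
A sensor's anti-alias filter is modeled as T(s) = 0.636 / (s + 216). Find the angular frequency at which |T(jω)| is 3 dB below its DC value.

216 rad/sec

For a single-pole low-pass, the −3 dB point is at the pole: ω = 216 rad/sec.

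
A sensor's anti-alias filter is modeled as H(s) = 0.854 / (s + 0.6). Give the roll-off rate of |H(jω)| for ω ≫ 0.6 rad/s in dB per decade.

-20 dB/decade

With 0 zeros and 1 pole, the high-frequency asymptotic slope is 20 × (0 − 1) = -20 dB/decade.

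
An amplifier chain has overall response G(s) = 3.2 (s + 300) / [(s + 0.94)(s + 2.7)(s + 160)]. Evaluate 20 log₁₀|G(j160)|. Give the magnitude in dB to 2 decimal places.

-74.53 dB

|j160 + 300| = √(160² + 300²) = 340
|j160 + 0.94| = √(160² + 0.94²) = 160
|j160 + 2.7| = √(160² + 2.7²) = 160
|j160 + 160| = √(160² + 160²) = 226.3
|G(j160)| = 3.2 × 340 / (160 × 160 × 226.3) = 0.0001878
20 log₁₀(0.0001878) = -74.526 dB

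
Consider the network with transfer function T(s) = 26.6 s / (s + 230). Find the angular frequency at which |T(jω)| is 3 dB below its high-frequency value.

For a single-pole high-pass, the −3 dB point is at the pole: ω = 230 rad/s.

230 rad/s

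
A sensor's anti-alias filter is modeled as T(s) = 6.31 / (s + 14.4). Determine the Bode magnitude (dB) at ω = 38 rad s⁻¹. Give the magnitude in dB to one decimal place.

-16.2 dB

|j38 + 14.4| = √(38² + 14.4²) = 40.64
|T(j38)| = 6.31 / 40.64 = 0.15528
20 log₁₀(0.15528) = -16.18 dB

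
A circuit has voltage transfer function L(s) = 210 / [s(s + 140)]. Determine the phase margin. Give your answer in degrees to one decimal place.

Gain crossover: |L(jω)| = 1 at ω ≈ 1.5 rad s⁻¹.
∠L(j1.5) = −90° − arctan(1.5/140) ≈ -90.61°
PM = 180° + (-90.61°) = 89.39°

89.4 deg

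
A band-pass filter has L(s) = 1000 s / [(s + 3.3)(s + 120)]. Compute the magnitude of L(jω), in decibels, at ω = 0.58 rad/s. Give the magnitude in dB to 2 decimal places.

|j0.58| = 0.58
|j0.58 + 3.3| = √(0.58² + 3.3²) = 3.351
|j0.58 + 120| = √(0.58² + 120²) = 120
|L(j0.58)| = 1000 × 0.58 / (3.351 × 120) = 1.4425
20 log₁₀(1.4425) = 3.182 dB

3.18 dB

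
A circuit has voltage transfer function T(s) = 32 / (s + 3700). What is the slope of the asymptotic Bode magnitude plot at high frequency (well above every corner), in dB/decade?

-20 dB/decade

With 0 zeros and 1 pole, the high-frequency asymptotic slope is 20 × (0 − 1) = -20 dB/decade.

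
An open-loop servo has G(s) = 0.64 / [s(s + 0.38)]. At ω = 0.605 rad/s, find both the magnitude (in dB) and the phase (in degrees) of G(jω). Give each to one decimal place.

|G| = 3.4 dB, ∠G = -147.9°

|j0.605 + 0.38| = √(0.605² + 0.38²) = 0.7144
|j0.605| = 0.605
|G(j0.605)| = 0.64 / (0.7144 × 0.605) = 1.4807
20 log₁₀(1.4807) = 3.41 dB
∠(j0.605 + 0.38) = arctan(0.605/0.38) = 57.87°
∠(j0.605) = 90.00°
∠G(j0.605) = − (57.87° + 90.00°) = -147.87°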